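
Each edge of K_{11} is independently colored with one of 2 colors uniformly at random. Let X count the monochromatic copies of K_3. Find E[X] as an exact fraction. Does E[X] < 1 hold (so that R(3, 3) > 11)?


E[X] = C(11, 3) · 2^{1 − 3} = 165 · 2^{−2} = 165/4.
As a reduced fraction: E[X] = 165/4 ≈ 41.2500000.
Is E[X] < 1? NO.
Since E[X] ≥ 1, the first-moment bound is inconclusive at n = 11; it does NOT by itself certify R(3, 3) > 11.

E[X] = 165/4 ≈ 41.2500000; E[X] ≥ 1; first-moment method inconclusive here.


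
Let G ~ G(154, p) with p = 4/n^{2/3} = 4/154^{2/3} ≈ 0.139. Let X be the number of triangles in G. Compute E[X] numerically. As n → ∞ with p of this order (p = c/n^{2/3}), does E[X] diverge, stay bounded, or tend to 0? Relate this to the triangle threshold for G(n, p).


Number of potential triangles: C(154, 3) = 596904.
Each occurs with probability p³ ≈ (0.139)³ ≈ 2.69860e-03.
By linearity: E[X] = C(154, 3)·p³ ≈ 596904 · 2.69860e-03 ≈ 1610.805.
Since α = 2/3 < 1, p = c/n^{2/3} ≫ 1/n is above the triangle threshold p ~ 1/n. Asymptotically E[X] ~ (c³/6)·n^{3(1−α)} = (4³/6)·n^{1} → ∞; triangles are abundant w.h.p.

E[X] ≈ 1610.805; in regime p = Θ(1/n^{2/3}) E[X] diverges (above the triangle threshold p ~ 1/n).


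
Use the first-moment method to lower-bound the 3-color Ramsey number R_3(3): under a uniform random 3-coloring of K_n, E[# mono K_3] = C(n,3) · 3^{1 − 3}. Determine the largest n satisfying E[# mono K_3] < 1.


We need C(n, 3) · 3^{1 − 3} < 1, i.e. C(n, 3) < 3^{3 − 1} = 9.
Check values of n near the boundary:
  n = 3: C(3, 3) = 1; 1 < 9? YES
  n = 4: C(4, 3) = 4; 4 < 9? YES
  n = 5: C(5, 3) = 10; 10 < 9? NO
  n = 6: C(6, 3) = 20; 20 < 9? NO
  n = 7: C(7, 3) = 35; 35 < 9? NO
The largest n with C(n, 3) < 9 is n = 4 (where E[X] = 4/9 ≈ 0.4444444). Hence R_3(3) > 4, i.e. R_3(3) ≥ 5.

Largest n = 4; hence R_3(3) > 4.


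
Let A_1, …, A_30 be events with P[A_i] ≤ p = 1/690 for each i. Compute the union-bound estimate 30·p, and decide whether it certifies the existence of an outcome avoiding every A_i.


Union bound: P[∪_{i=1}^{30} A_i] ≤ Σ_i P[A_i] ≤ 30·p = 30·(1/690) = 1/23.
Numerically: 1/23 ≈ 0.043.
Is 1/23 < 1? YES.
Since P[∪ A_i] ≤ 1/23 < 1, the complement has P[∩ A_i^c] ≥ 1 − 1/23 = 22/23 > 0, so some outcome avoids every A_i.

30·p = 1/23 ≈ 0.043; existence CERTIFIED by the union bound.


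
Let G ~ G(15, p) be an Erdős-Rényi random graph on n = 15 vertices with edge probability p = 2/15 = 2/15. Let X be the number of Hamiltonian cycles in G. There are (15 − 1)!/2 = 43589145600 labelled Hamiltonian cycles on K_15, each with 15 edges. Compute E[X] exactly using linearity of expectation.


K_15 has (15 − 1)!/2 = 43589145600 labelled Hamiltonian cycles.
For each such Hamiltonian cycle H, let X_H = 1 if all 15 edges of H are present in G. Then P[X_H = 1] = p^{15} = (2/15)^{15} = 32768/437893890380859375.
By linearity: E[X] = Σ_H E[X_H] = 43589145600 · p^{15} = 43589145600 · 32768/437893890380859375 = 235115905024/72081298828125.
Numerically: E[X] ≈ 0.00326.

E[X] = 43589145600 · (2/15)^{15} = 235115905024/72081298828125 ≈ 0.00326.


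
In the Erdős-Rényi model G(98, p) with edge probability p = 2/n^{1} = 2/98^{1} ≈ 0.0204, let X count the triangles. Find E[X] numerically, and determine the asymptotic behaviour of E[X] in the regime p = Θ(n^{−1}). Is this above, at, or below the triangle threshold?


Number of potential triangles: C(98, 3) = 152096.
Each occurs with probability p³ ≈ (0.0204)³ ≈ 8.49986e-06.
By linearity: E[X] = C(98, 3)·p³ ≈ 152096 · 8.49986e-06 ≈ 1.293.
Here α = 1, so p = 2/n is exactly at the triangle threshold p ~ 1/n. Asymptotically E[X] → c³/6 = 2³/6 = 4/3 ≈ 1.333, a bounded constant. In this regime the triangle count is asymptotically Poisson(c³/6).

E[X] ≈ 1.293; in regime p = Θ(1/n^{1}) E[X] stays bounded (at the triangle threshold p ~ 1/n).


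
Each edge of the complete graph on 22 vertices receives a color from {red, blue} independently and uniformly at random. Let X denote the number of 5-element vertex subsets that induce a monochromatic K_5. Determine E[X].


Let X = Σ_S X_S over the C(22, 5) = 26334 subsets S of size 5, where X_S = 1 if the K_5 on S is monochromatic.
For a fixed S, the K_5 on S has C(5, 2) = 10 edges. P[all 10 edges red] = (1/2)^10, and likewise for blue, so P[monochromatic] = 2·(1/2)^10 = 2^{1 − 10} = 1/512.
Summing: E[X] = C(22, 5) · 2^{1 − 10} = 26334 · 1/512 = 13167/256.
Numerically: E[X] ≈ 51.434.

E[X] = C(22,5)·2^(1−C(5,2)) = 13167/256 ≈ 51.434.


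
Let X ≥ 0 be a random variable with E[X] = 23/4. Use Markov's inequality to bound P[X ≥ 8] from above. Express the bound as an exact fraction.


μ = E[X] = 23/4, a = 8.
Markov: P[X ≥ 8] ≤ μ/a = (23/4)/8 = 23/32.
Numerically: ≈ 0.718750.
(Since a = 8 > μ = 5.750000, the bound 23/32 is < 1 and informative.)

P[X ≥ 8] ≤ 23/32 ≈ 0.718750.


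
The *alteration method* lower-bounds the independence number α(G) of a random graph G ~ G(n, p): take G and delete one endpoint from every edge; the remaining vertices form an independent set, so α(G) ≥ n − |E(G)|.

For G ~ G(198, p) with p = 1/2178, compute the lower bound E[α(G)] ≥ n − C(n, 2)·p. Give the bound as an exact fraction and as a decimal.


E[|E(G)|] = C(198, 2)·p = 19503 · (1/2178) = 197/22.
E[α(G)] ≥ n − E[|E(G)|] = 198 − 197/22 = 4159/22.
Numerically: ≈ 189.04545.
(This is only a lower bound; the true E[α(G)] may be larger.)

E[α(G)] ≥ 4159/22 ≈ 189.04545.


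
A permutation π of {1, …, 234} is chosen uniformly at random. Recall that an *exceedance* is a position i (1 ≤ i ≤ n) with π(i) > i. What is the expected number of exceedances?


Write X = Σ_{i=1}^{234} X_i, where X_i = 1_{π(i) > i}.
For each fixed i, π(i) is uniform over {1, …, 234} (marginal of a uniform permutation), so P[π(i) > i] = (n − i)/n. Summing: Σ_{i=1}^{234} (n − i)/n = (0 + 1 + … + 233)/234 = 234(234 − 1)/(2·234) = (234 − 1)/2.
Hence E[X] = Σ_{i=1}^{234} (234 − i)/234 = 233/2 ≈ 116.500000.

E[X] = 233/2 = 116.500000.


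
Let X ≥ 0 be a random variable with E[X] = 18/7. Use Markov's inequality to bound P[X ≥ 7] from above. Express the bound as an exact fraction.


μ = E[X] = 18/7, a = 7.
Markov: P[X ≥ 7] ≤ μ/a = (18/7)/7 = 18/49.
Numerically: ≈ 0.36735.
(Since a = 7 > μ = 2.57143, the bound 18/49 is < 1 and informative.)

P[X ≥ 7] ≤ 18/49 ≈ 0.36735.


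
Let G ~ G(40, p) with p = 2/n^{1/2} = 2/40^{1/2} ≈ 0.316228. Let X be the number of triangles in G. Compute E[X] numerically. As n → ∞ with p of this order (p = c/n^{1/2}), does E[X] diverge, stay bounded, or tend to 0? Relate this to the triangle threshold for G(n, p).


Number of potential triangles: C(40, 3) = 9880.
Each occurs with probability p³ ≈ (0.316228)³ ≈ 3.16227766e-02.
By linearity: E[X] = C(40, 3)·p³ ≈ 9880 · 3.16227766e-02 ≈ 312.433033.
Since α = 1/2 < 1, p = c/n^{1/2} ≫ 1/n is above the triangle threshold p ~ 1/n. Asymptotically E[X] ~ (c³/6)·n^{3(1−α)} = (2³/6)·n^{1.5} → ∞; triangles are abundant w.h.p.

E[X] ≈ 312.433033; in regime p = Θ(1/n^{1/2}) E[X] diverges (above the triangle threshold p ~ 1/n).


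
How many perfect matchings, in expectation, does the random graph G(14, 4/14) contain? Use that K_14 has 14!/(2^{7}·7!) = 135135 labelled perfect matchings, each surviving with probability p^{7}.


K_14 has 14!/(2^{7}·7!) = 135135 labelled perfect matchings.
For each such perfect matching H, let X_H = 1 if all 7 edges of H are present in G. Then P[X_H = 1] = p^{7} = (2/7)^{7} = 128/823543.
Summing the indicators: E[X] = Σ_H E[X_H] = 135135 · p^{7} = 135135 · 128/823543 = 2471040/117649.
Numerically: E[X] ≈ 21.0035.

E[X] = 135135 · (2/7)^{7} = 2471040/117649 ≈ 21.0035.


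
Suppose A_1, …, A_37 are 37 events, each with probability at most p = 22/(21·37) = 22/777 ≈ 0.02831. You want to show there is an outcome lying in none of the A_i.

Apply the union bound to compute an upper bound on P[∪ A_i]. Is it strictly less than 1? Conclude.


Union bound: P[∪_{i=1}^{37} A_i] ≤ Σ_i P[A_i] ≤ 37·p = 37·(22/777) = 22/21.
Numerically: 22/21 ≈ 1.04762.
Is 22/21 < 1? NO.
Since the bound 22/21 is ≥ 1, the union bound is uninformative here; it does NOT by itself certify existence.

37·p = 22/21 ≈ 1.04762; existence NOT certified by the union bound.


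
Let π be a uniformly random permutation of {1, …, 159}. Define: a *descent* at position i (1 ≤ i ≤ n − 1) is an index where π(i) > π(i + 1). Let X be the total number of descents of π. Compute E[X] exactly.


Write X = Σ X_I over i = 1, …, 158, with X_I the indicator of one descent.
There are 158 indicators.
For each fixed i, the pair (π(i), π(i+1)) is a uniformly random ordered pair of distinct values from {1, …, 159}; by symmetry P[π(i) > π(i+1)] = 1/2.
By linearity: E[X] = 158 · (1/2) = (159 − 1) · (1/2) = 79 ≈ 79.000.

E[X] = 79 = 79.000.


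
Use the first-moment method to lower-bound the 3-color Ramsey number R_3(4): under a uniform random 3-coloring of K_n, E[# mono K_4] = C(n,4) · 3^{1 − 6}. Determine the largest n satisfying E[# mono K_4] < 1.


We need C(n, 4) · 3^{1 − 6} < 1, i.e. C(n, 4) < 3^{6 − 1} = 243.
Check values of n near the boundary:
  n = 5: C(5, 4) = 5; 5 < 243? YES
  n = 6: C(6, 4) = 15; 15 < 243? YES
  n = 7: C(7, 4) = 35; 35 < 243? YES
  n = 8: C(8, 4) = 70; 70 < 243? YES
  n = 9: C(9, 4) = 126; 126 < 243? YES
  n = 10: C(10, 4) = 210; 210 < 243? YES
  n = 11: C(11, 4) = 330; 330 < 243? NO
The largest n with C(n, 4) < 243 is n = 10 (where E[X] = 70/81 ≈ 0.864198). Hence R_3(4) > 10, i.e. R_3(4) ≥ 11.

Largest n = 10; hence R_3(4) > 10.


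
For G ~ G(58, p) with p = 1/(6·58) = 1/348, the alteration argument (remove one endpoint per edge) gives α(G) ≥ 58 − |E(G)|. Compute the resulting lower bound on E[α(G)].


E[|E(G)|] = C(58, 2)·p = 1653 · (1/348) = 19/4.
E[α(G)] ≥ n − E[|E(G)|] = 58 − 19/4 = 213/4.
Numerically: ≈ 53.250.
(This is only a lower bound; the true E[α(G)] may be larger.)

E[α(G)] ≥ 213/4 ≈ 53.250.


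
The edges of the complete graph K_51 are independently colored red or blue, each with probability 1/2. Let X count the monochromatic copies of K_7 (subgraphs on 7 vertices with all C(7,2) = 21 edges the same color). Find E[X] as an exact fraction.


Let X = Σ_S X_S over the C(51, 7) = 115775100 subsets S of size 7, where X_S = 1 if the K_7 on S is monochromatic.
For a fixed S, the K_7 on S has C(7, 2) = 21 edges. P[all 21 edges red] = (1/2)^21, and likewise for blue, so P[monochromatic] = 2·(1/2)^21 = 2^{1 − 21} = 1/1048576.
By linearity: E[X] = C(51, 7) · 2^{1 − 21} = 115775100 · 1/1048576 = 28943775/262144.
Numerically: E[X] ≈ 110.41174.

E[X] = C(51,7)·2^(1−C(7,2)) = 28943775/262144 ≈ 110.41174.


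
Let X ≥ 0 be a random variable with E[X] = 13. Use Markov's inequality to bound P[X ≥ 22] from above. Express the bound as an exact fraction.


μ = E[X] = 13, a = 22.
Markov: P[X ≥ 22] ≤ μ/a = (13)/22 = 13/22.
Numerically: ≈ 0.590909.
(Since a = 22 > μ = 13.000000, the bound 13/22 is < 1 and informative.)

P[X ≥ 22] ≤ 13/22 ≈ 0.590909.


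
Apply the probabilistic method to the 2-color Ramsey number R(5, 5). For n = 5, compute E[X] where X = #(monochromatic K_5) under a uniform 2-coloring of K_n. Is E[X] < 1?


E[X] = C(5, 5) · 2^{1 − 10} = 1 · 2^{−9} = 1/512.
As a reduced fraction: E[X] = 1/512 ≈ 0.001953.
Is E[X] < 1? YES.
Since E[X] < 1, there exists a 2-coloring of K_{5} with no monochromatic K_5; hence R(5, 5) > 5.

E[X] = 1/512 ≈ 0.001953; E[X] < 1, so R(5, 5) > 5.


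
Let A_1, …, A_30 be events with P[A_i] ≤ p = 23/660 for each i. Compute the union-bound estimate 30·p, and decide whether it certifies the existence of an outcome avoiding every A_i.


Union bound: P[∪_{i=1}^{30} A_i] ≤ Σ_i P[A_i] ≤ 30·p = 30·(23/660) = 23/22.
Numerically: 23/22 ≈ 1.0454545.
Is 23/22 < 1? NO.
Since the bound 23/22 is ≥ 1, the union bound is uninformative here; it does NOT by itself certify existence.

30·p = 23/22 ≈ 1.0454545; existence NOT certified by the union bound.


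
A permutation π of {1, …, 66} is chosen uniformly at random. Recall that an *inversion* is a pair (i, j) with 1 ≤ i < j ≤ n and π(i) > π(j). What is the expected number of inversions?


Write X = Σ X_I over the C(66, 2) = 2145 pairs i < j, with X_I the indicator of one inversion.
There are 2145 indicators.
For each fixed pair i < j, the values π(i) and π(j) are two distinct elements of {1, …, 66} in uniformly random order; by symmetry P[π(i) > π(j)] = 1/2.
By linearity: E[X] = 2145 · (1/2) = C(66, 2) · (1/2) = 2145/2 = 2145/2 ≈ 1072.50000.

E[X] = 2145/2 = 1072.50000.


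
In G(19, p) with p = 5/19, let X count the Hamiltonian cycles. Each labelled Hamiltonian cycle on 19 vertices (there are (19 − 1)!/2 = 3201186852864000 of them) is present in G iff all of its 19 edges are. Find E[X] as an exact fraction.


K_19 has (19 − 1)!/2 = 3201186852864000 labelled Hamiltonian cycles.
For each such Hamiltonian cycle H, let X_H = 1 if all 19 edges of H are present in G. Then P[X_H = 1] = p^{19} = (5/19)^{19} = 19073486328125/1978419655660313589123979.
By linearity: E[X] = Σ_H E[X_H] = 3201186852864000 · p^{19} = 3201186852864000 · 19073486328125/1978419655660313589123979 = 61057793671875000000000000000/1978419655660313589123979.
Numerically: E[X] ≈ 3.086e+04.

E[X] = 3201186852864000 · (5/19)^{19} = 61057793671875000000000000000/1978419655660313589123979 ≈ 3.086e+04.


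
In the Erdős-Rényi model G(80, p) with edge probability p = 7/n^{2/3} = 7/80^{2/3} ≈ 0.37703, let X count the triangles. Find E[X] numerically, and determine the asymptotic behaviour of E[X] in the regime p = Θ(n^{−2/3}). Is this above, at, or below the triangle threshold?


Number of potential triangles: C(80, 3) = 82160.
Each occurs with probability p³ ≈ (0.37703)³ ≈ 5.3593750e-02.
By linearity: E[X] = C(80, 3)·p³ ≈ 82160 · 5.3593750e-02 ≈ 4403.26250.
Since α = 2/3 < 1, p = c/n^{2/3} ≫ 1/n is above the triangle threshold p ~ 1/n. Asymptotically E[X] ~ (c³/6)·n^{3(1−α)} = (7³/6)·n^{1} → ∞; triangles are abundant w.h.p.

E[X] ≈ 4403.26250; in regime p = Θ(1/n^{2/3}) E[X] diverges (above the triangle threshold p ~ 1/n).


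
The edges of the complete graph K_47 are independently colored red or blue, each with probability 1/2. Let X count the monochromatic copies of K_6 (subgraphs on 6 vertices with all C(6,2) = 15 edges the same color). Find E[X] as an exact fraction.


Let X = Σ_S X_S over the C(47, 6) = 10737573 subsets S of size 6, where X_S = 1 if the K_6 on S is monochromatic.
For a fixed S, the K_6 on S has C(6, 2) = 15 edges. P[all 15 edges red] = (1/2)^15, and likewise for blue, so P[monochromatic] = 2·(1/2)^15 = 2^{1 − 15} = 1/16384.
By linearity: E[X] = C(47, 6) · 2^{1 − 15} = 10737573 · 1/16384 = 10737573/16384.
Numerically: E[X] ≈ 655.369.

E[X] = C(47,6)·2^(1−C(6,2)) = 10737573/16384 ≈ 655.369.


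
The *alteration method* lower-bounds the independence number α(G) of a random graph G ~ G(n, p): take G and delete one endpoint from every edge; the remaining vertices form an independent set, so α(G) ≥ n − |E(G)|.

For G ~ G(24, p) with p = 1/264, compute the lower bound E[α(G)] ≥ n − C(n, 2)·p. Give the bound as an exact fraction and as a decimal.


E[|E(G)|] = C(24, 2)·p = 276 · (1/264) = 23/22.
E[α(G)] ≥ n − E[|E(G)|] = 24 − 23/22 = 505/22.
Numerically: ≈ 22.955.
(This is only a lower bound; the true E[α(G)] may be larger.)

E[α(G)] ≥ 505/22 ≈ 22.955.


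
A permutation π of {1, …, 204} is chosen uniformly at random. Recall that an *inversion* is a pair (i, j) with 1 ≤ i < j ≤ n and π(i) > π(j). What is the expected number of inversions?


Write X = Σ X_I over the C(204, 2) = 20706 pairs i < j, with X_I the indicator of one inversion.
There are 20706 indicators.
For each fixed pair i < j, the values π(i) and π(j) are two distinct elements of {1, …, 204} in uniformly random order; by symmetry P[π(i) > π(j)] = 1/2.
By linearity: E[X] = 20706 · (1/2) = C(204, 2) · (1/2) = 20706/2 = 10353 ≈ 10353.00000.

E[X] = 10353 = 10353.00000.


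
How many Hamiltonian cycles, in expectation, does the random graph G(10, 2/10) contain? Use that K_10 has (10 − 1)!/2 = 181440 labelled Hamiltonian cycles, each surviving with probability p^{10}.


K_10 has (10 − 1)!/2 = 181440 labelled Hamiltonian cycles.
For each such Hamiltonian cycle H, let X_H = 1 if all 10 edges of H are present in G. Then P[X_H = 1] = p^{10} = (1/5)^{10} = 1/9765625.
Summing the indicators: E[X] = Σ_H E[X_H] = 181440 · p^{10} = 181440 · 1/9765625 = 36288/1953125.
Numerically: E[X] ≈ 0.01858.

E[X] = 181440 · (1/5)^{10} = 36288/1953125 ≈ 0.01858.


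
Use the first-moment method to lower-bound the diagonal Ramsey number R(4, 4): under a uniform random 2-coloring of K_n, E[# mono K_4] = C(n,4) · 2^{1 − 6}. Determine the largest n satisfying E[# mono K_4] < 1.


We need C(n, 4) · 2^{1 − 6} < 1, i.e. C(n, 4) < 2^{6 − 1} = 32.
Check values of n near the boundary:
  n = 4: C(4, 4) = 1; 1 < 32? YES
  n = 5: C(5, 4) = 5; 5 < 32? YES
  n = 6: C(6, 4) = 15; 15 < 32? YES
  n = 7: C(7, 4) = 35; 35 < 32? NO
The largest n with C(n, 4) < 32 is n = 6 (where E[X] = 15/32 ≈ 0.46875). Hence R(4, 4) > 6, i.e. R(4, 4) ≥ 7.

Largest n = 6; hence R(4, 4) > 6.


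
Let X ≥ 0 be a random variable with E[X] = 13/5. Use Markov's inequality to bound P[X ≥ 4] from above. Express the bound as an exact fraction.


μ = E[X] = 13/5, a = 4.
Markov: P[X ≥ 4] ≤ μ/a = (13/5)/4 = 13/20.
Numerically: ≈ 0.650000.
(Since a = 4 > μ = 2.600000, the bound 13/20 is < 1 and informative.)

P[X ≥ 4] ≤ 13/20 ≈ 0.650000.


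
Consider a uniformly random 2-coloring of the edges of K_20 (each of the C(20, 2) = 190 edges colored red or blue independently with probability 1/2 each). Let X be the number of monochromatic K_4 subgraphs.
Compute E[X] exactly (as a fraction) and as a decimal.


Let X = Σ_S X_S over the C(20, 4) = 4845 subsets S of size 4, where X_S = 1 if the K_4 on S is monochromatic.
For a fixed S, the K_4 on S has C(4, 2) = 6 edges. P[all 6 edges red] = (1/2)^6, and likewise for blue, so P[monochromatic] = 2·(1/2)^6 = 2^{1 − 6} = 1/32.
By linearity: E[X] = C(20, 4) · 2^{1 − 6} = 4845 · 1/32 = 4845/32.
Numerically: E[X] ≈ 151.406250.

E[X] = C(20,4)·2^(1−C(4,2)) = 4845/32 ≈ 151.406250.


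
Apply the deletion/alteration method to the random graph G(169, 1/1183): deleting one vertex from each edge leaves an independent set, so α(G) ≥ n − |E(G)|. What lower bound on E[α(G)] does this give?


E[|E(G)|] = C(169, 2)·p = 14196 · (1/1183) = 12.
E[α(G)] ≥ n − E[|E(G)|] = 169 − 12 = 157.
Numerically: ≈ 157.000.
(This is only a lower bound; the true E[α(G)] may be larger.)

E[α(G)] ≥ 157 ≈ 157.000.


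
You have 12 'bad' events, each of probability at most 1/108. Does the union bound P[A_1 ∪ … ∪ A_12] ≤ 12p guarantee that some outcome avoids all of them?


Union bound: P[∪_{i=1}^{12} A_i] ≤ Σ_i P[A_i] ≤ 12·p = 12·(1/108) = 1/9.
Numerically: 1/9 ≈ 0.111111.
Is 1/9 < 1? YES.
Since P[∪ A_i] ≤ 1/9 < 1, the complement has P[∩ A_i^c] ≥ 1 − 1/9 = 8/9 > 0, so some outcome avoids every A_i.

12·p = 1/9 ≈ 0.111111; existence CERTIFIED by the union bound.


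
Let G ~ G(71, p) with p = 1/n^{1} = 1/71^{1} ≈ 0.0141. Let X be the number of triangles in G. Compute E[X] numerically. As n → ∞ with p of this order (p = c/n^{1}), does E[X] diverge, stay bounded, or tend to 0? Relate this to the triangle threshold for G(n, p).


Number of potential triangles: C(71, 3) = 57155.
Each occurs with probability p³ ≈ (0.0141)³ ≈ 2.79399e-06.
By linearity: E[X] = C(71, 3)·p³ ≈ 57155 · 2.79399e-06 ≈ 0.160.
Here α = 1, so p = 1/n is exactly at the triangle threshold p ~ 1/n. Asymptotically E[X] → c³/6 = 1³/6 = 1/6 ≈ 0.167, a bounded constant. In this regime the triangle count is asymptotically Poisson(c³/6).

E[X] ≈ 0.160; in regime p = Θ(1/n^{1}) E[X] stays bounded (at the triangle threshold p ~ 1/n).


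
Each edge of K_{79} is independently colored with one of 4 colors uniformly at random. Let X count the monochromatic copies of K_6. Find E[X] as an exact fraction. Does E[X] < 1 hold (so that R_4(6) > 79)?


E[X] = C(79, 6) · 4^{1 − 15} = 277962685 · 4^{−14} = 277962685/268435456.
As a reduced fraction: E[X] = 277962685/268435456 ≈ 1.035492.
Is E[X] < 1? NO.
Since E[X] ≥ 1, the first-moment bound is inconclusive at n = 79; it does NOT by itself certify R_4(6) > 79.

E[X] = 277962685/268435456 ≈ 1.035492; E[X] ≥ 1; first-moment method inconclusive here.


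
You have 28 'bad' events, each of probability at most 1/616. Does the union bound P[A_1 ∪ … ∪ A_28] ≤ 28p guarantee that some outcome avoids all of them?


Union bound: P[∪_{i=1}^{28} A_i] ≤ Σ_i P[A_i] ≤ 28·p = 28·(1/616) = 1/22.
Numerically: 1/22 ≈ 0.0454545.
Is 1/22 < 1? YES.
Since P[∪ A_i] ≤ 1/22 < 1, the complement has P[∩ A_i^c] ≥ 1 − 1/22 = 21/22 > 0, so some outcome avoids every A_i.

28·p = 1/22 ≈ 0.0454545; existence CERTIFIED by the union bound.


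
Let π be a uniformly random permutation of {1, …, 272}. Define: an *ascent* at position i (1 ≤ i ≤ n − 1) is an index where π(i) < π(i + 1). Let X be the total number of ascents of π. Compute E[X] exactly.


Write X = Σ X_I over i = 1, …, 271, with X_I the indicator of one ascent.
There are 271 indicators.
For each fixed i, the pair (π(i), π(i+1)) is a uniformly random ordered pair of distinct values from {1, …, 272}; by symmetry P[π(i) < π(i+1)] = 1/2.
By linearity: E[X] = 271 · (1/2) = (272 − 1) · (1/2) = 271/2 ≈ 135.500.

E[X] = 271/2 = 135.500.


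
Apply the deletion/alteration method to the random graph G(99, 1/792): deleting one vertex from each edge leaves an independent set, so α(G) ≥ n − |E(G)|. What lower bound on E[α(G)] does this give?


E[|E(G)|] = C(99, 2)·p = 4851 · (1/792) = 49/8.
E[α(G)] ≥ n − E[|E(G)|] = 99 − 49/8 = 743/8.
Numerically: ≈ 92.875.
(This is only a lower bound; the true E[α(G)] may be larger.)

E[α(G)] ≥ 743/8 ≈ 92.875.


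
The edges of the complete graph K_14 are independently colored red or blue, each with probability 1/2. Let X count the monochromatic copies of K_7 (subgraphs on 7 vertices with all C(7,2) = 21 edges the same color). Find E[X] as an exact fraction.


Let X = Σ_S X_S over the C(14, 7) = 3432 subsets S of size 7, where X_S = 1 if the K_7 on S is monochromatic.
For a fixed S, the K_7 on S has C(7, 2) = 21 edges. P[all 21 edges red] = (1/2)^21, and likewise for blue, so P[monochromatic] = 2·(1/2)^21 = 2^{1 − 21} = 1/1048576.
Summing: E[X] = C(14, 7) · 2^{1 − 21} = 3432 · 1/1048576 = 429/131072.
Numerically: E[X] ≈ 0.0033.

E[X] = C(14,7)·2^(1−C(7,2)) = 429/131072 ≈ 0.0033.


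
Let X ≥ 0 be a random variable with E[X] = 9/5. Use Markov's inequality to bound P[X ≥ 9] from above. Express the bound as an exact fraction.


μ = E[X] = 9/5, a = 9.
Markov: P[X ≥ 9] ≤ μ/a = (9/5)/9 = 1/5.
Numerically: ≈ 0.200.
(Since a = 9 > μ = 1.800, the bound 1/5 is < 1 and informative.)

P[X ≥ 9] ≤ 1/5 ≈ 0.200.


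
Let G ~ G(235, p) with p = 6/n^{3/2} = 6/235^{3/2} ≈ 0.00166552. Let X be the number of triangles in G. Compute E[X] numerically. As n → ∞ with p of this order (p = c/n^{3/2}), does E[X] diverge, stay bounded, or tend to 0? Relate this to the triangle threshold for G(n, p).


Number of potential triangles: C(235, 3) = 2135445.
Each occurs with probability p³ ≈ (0.00166552)³ ≈ 4.62006803e-09.
By linearity: E[X] = C(235, 3)·p³ ≈ 2135445 · 4.62006803e-09 ≈ 0.009866.
Since α = 3/2 > 1, p = c/n^{3/2} = o(1/n) is below the triangle threshold p ~ 1/n. Asymptotically E[X] ~ (c³/6)·n^{3(1−α)} = (6³/6)·n^{-1.5} → 0, so by Markov's inequality G has no triangles w.h.p.

E[X] ≈ 0.009866; in regime p = Θ(1/n^{3/2}) E[X] tends to 0 (below the triangle threshold p ~ 1/n).


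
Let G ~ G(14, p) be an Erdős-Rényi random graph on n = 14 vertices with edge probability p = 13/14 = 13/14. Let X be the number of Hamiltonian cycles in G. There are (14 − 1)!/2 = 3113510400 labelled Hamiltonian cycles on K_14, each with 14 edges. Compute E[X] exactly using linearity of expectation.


K_14 has (14 − 1)!/2 = 3113510400 labelled Hamiltonian cycles.
For each such Hamiltonian cycle H, let X_H = 1 if all 14 edges of H are present in G. Then P[X_H = 1] = p^{14} = (13/14)^{14} = 3937376385699289/11112006825558016.
By linearity: E[X] = Σ_H E[X_H] = 3113510400 · p^{14} = 3113510400 · 3937376385699289/11112006825558016 = 3420497300666614836525/3100448333024.
Numerically: E[X] ≈ 1.1e+09.

E[X] = 3113510400 · (13/14)^{14} = 3420497300666614836525/3100448333024 ≈ 1.1e+09.


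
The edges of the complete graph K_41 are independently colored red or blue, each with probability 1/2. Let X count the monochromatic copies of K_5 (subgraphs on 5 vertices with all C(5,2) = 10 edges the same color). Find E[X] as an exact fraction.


Let X = Σ_S X_S over the C(41, 5) = 749398 subsets S of size 5, where X_S = 1 if the K_5 on S is monochromatic.
For a fixed S, the K_5 on S has C(5, 2) = 10 edges. P[all 10 edges red] = (1/2)^10, and likewise for blue, so P[monochromatic] = 2·(1/2)^10 = 2^{1 − 10} = 1/512.
By linearity of expectation: E[X] = C(41, 5) · 2^{1 − 10} = 749398 · 1/512 = 374699/256.
Numerically: E[X] ≈ 1463.66797.

E[X] = C(41,5)·2^(1−C(5,2)) = 374699/256 ≈ 1463.66797.


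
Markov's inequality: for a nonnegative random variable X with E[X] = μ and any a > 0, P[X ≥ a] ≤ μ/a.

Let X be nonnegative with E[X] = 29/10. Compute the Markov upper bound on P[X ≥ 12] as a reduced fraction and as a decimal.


μ = E[X] = 29/10, a = 12.
Markov: P[X ≥ 12] ≤ μ/a = (29/10)/12 = 29/120.
Numerically: ≈ 0.241667.
(Since a = 12 > μ = 2.900000, the bound 29/120 is < 1 and informative.)

P[X ≥ 12] ≤ 29/120 ≈ 0.241667.


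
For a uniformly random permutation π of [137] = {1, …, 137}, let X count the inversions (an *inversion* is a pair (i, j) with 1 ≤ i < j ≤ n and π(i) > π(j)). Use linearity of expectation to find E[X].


Write X = Σ X_I over the C(137, 2) = 9316 pairs i < j, with X_I the indicator of one inversion.
There are 9316 indicators.
For each fixed pair i < j, the values π(i) and π(j) are two distinct elements of {1, …, 137} in uniformly random order; by symmetry P[π(i) > π(j)] = 1/2.
By linearity: E[X] = 9316 · (1/2) = C(137, 2) · (1/2) = 9316/2 = 4658 ≈ 4658.000000.

E[X] = 4658 = 4658.000000.


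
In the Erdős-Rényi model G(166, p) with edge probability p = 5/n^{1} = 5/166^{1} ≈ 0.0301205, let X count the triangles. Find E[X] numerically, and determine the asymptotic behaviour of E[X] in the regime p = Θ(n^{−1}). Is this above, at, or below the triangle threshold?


Number of potential triangles: C(166, 3) = 748660.
Each occurs with probability p³ ≈ (0.0301205)³ ≈ 2.73266094e-05.
By linearity: E[X] = C(166, 3)·p³ ≈ 748660 · 2.73266094e-05 ≈ 20.458339.
Here α = 1, so p = 5/n is exactly at the triangle threshold p ~ 1/n. Asymptotically E[X] → c³/6 = 5³/6 = 125/6 ≈ 20.833333, a bounded constant. In this regime the triangle count is asymptotically Poisson(c³/6).

E[X] ≈ 20.458339; in regime p = Θ(1/n^{1}) E[X] stays bounded (at the triangle threshold p ~ 1/n).


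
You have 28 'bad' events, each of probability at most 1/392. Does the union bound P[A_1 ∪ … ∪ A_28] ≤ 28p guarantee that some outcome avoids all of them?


Union bound: P[∪_{i=1}^{28} A_i] ≤ Σ_i P[A_i] ≤ 28·p = 28·(1/392) = 1/14.
Numerically: 1/14 ≈ 0.0714286.
Is 1/14 < 1? YES.
Since P[∪ A_i] ≤ 1/14 < 1, the complement has P[∩ A_i^c] ≥ 1 − 1/14 = 13/14 > 0, so some outcome avoids every A_i.

28·p = 1/14 ≈ 0.0714286; existence CERTIFIED by the union bound.


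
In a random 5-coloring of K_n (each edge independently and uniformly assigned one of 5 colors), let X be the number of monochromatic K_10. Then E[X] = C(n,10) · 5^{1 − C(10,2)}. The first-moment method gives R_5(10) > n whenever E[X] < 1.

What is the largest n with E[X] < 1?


We need C(n, 10) · 5^{1 − 45} < 1, i.e. C(n, 10) < 5^{45 − 1} = 5684341886080801486968994140625.
Check values of n near the boundary:
  n = 5388: C(5388, 10) = 5634865093375880654852250419586; 5634865093375880654852250419586 < 5684341886080801486968994140625? YES
  n = 5389: C(5389, 10) = 5645340767466558997768874792926; 5645340767466558997768874792926 < 5684341886080801486968994140625? YES
  n = 5390: C(5390, 10) = 5655833965919099070255434039753; 5655833965919099070255434039753 < 5684341886080801486968994140625? YES
  n = 5391: C(5391, 10) = 5666344714787188828795213697883; 5666344714787188828795213697883 < 5684341886080801486968994140625? YES
  n = 5392: C(5392, 10) = 5676873040158402483252283957448; 5676873040158402483252283957448 < 5684341886080801486968994140625? YES
  n = 5393: C(5393, 10) = 5687418968154238267170642278008; 5687418968154238267170642278008 < 5684341886080801486968994140625? NO
  n = 5394: C(5394, 10) = 5697982524930156243149785372878; 5697982524930156243149785372878 < 5684341886080801486968994140625? NO
The largest n with C(n, 10) < 5684341886080801486968994140625 is n = 5392 (where E[X] = 5676873040158402483252283957448/5684341886080801486968994140625 ≈ 0.998686). Hence R_5(10) > 5392, i.e. R_5(10) ≥ 5393.

Largest n = 5392; hence R_5(10) > 5392.


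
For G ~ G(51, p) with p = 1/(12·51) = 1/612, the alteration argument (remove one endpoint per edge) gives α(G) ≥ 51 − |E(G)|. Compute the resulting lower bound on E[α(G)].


E[|E(G)|] = C(51, 2)·p = 1275 · (1/612) = 25/12.
E[α(G)] ≥ n − E[|E(G)|] = 51 − 25/12 = 587/12.
Numerically: ≈ 48.9167.
(This is only a lower bound; the true E[α(G)] may be larger.)

E[α(G)] ≥ 587/12 ≈ 48.9167.


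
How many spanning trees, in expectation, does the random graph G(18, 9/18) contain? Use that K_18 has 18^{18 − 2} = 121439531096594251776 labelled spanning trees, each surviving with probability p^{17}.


K_18 has 18^{18 − 2} = 121439531096594251776 labelled spanning trees.
For each such spanning tree H, let X_H = 1 if all 17 edges of H are present in G. Then P[X_H = 1] = p^{17} = (1/2)^{17} = 1/131072.
Summing the indicators: E[X] = Σ_H E[X_H] = 121439531096594251776 · p^{17} = 121439531096594251776 · 1/131072 = 1853020188851841/2.
Numerically: E[X] ≈ 9.2651e+14.

E[X] = 121439531096594251776 · (1/2)^{17} = 1853020188851841/2 ≈ 9.2651e+14.


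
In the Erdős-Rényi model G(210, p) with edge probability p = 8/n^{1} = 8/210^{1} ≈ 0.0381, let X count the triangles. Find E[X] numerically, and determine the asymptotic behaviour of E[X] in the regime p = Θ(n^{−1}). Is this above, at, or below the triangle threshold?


Number of potential triangles: C(210, 3) = 1521520.
Each occurs with probability p³ ≈ (0.0381)³ ≈ 5.528561e-05.
By linearity: E[X] = C(210, 3)·p³ ≈ 1521520 · 5.528561e-05 ≈ 84.1182.
Here α = 1, so p = 8/n is exactly at the triangle threshold p ~ 1/n. Asymptotically E[X] → c³/6 = 8³/6 = 256/3 ≈ 85.3333, a bounded constant. In this regime the triangle count is asymptotically Poisson(c³/6).

E[X] ≈ 84.1182; in regime p = Θ(1/n^{1}) E[X] stays bounded (at the triangle threshold p ~ 1/n).


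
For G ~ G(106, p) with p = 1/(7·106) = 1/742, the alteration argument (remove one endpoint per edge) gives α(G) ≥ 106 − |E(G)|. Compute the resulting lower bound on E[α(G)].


E[|E(G)|] = C(106, 2)·p = 5565 · (1/742) = 15/2.
E[α(G)] ≥ n − E[|E(G)|] = 106 − 15/2 = 197/2.
Numerically: ≈ 98.50000.
(This is only a lower bound; the true E[α(G)] may be larger.)

E[α(G)] ≥ 197/2 ≈ 98.50000.


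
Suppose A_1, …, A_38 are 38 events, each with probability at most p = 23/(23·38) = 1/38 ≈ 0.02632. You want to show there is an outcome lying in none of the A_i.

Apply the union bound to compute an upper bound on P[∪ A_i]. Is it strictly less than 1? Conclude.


Union bound: P[∪_{i=1}^{38} A_i] ≤ Σ_i P[A_i] ≤ 38·p = 38·(1/38) = 1.
Numerically: 1 ≈ 1.00000.
Is 1 < 1? NO.
Since the bound 1 is ≥ 1, the union bound is uninformative here; it does NOT by itself certify existence.

38·p = 1 ≈ 1.00000; existence NOT certified by the union bound.


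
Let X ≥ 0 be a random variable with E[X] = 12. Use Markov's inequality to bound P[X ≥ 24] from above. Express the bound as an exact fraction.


μ = E[X] = 12, a = 24.
Markov: P[X ≥ 24] ≤ μ/a = (12)/24 = 1/2.
Numerically: ≈ 0.500.
(Since a = 24 > μ = 12.000, the bound 1/2 is < 1 and informative.)

P[X ≥ 24] ≤ 1/2 ≈ 0.500.


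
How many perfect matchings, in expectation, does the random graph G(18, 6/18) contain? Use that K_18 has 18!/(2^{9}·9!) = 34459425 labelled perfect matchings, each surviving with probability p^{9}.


K_18 has 18!/(2^{9}·9!) = 34459425 labelled perfect matchings.
For each such perfect matching H, let X_H = 1 if all 9 edges of H are present in G. Then P[X_H = 1] = p^{9} = (1/3)^{9} = 1/19683.
Summing the indicators: E[X] = Σ_H E[X_H] = 34459425 · p^{9} = 34459425 · 1/19683 = 425425/243.
Numerically: E[X] ≈ 1750.7.

E[X] = 34459425 · (1/3)^{9} = 425425/243 ≈ 1750.7.


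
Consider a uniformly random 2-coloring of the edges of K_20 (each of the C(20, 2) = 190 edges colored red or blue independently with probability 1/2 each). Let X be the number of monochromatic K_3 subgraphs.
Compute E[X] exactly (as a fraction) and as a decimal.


Let X = Σ_S X_S over the C(20, 3) = 1140 subsets S of size 3, where X_S = 1 if the K_3 on S is monochromatic.
For a fixed S, the K_3 on S has C(3, 2) = 3 edges. P[all 3 edges red] = (1/2)^3, and likewise for blue, so P[monochromatic] = 2·(1/2)^3 = 2^{1 − 3} = 1/4.
By linearity: E[X] = C(20, 3) · 2^{1 − 3} = 1140 · 1/4 = 285.
Numerically: E[X] ≈ 285.0000.

E[X] = C(20,3)·2^(1−C(3,2)) = 285 ≈ 285.0000.


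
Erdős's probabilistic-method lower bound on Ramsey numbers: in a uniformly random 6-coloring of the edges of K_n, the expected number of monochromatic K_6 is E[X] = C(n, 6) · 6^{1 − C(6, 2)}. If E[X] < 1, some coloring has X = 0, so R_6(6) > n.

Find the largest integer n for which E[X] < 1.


We need C(n, 6) · 6^{1 − 15} < 1, i.e. C(n, 6) < 6^{15 − 1} = 78364164096.
Check values of n near the boundary:
  n = 195: C(195, 6) = 70656049360; 70656049360 < 78364164096? YES
  n = 196: C(196, 6) = 72887293024; 72887293024 < 78364164096? YES
  n = 197: C(197, 6) = 75176946208; 75176946208 < 78364164096? YES
  n = 198: C(198, 6) = 77526225777; 77526225777 < 78364164096? YES
  n = 199: C(199, 6) = 79936367511; 79936367511 < 78364164096? NO
  n = 200: C(200, 6) = 82408626300; 82408626300 < 78364164096? NO
  n = 201: C(201, 6) = 84944276340; 84944276340 < 78364164096? NO
The largest n with C(n, 6) < 78364164096 is n = 198 (where E[X] = 25842075259/26121388032 ≈ 0.98931). Hence R_6(6) > 198, i.e. R_6(6) ≥ 199.

Largest n = 198; hence R_6(6) > 198.


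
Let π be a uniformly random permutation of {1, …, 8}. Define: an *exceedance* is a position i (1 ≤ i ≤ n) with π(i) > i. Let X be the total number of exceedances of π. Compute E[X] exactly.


Write X = Σ_{i=1}^{8} X_i, where X_i = 1_{π(i) > i}.
For each fixed i, π(i) is uniform over {1, …, 8} (marginal of a uniform permutation), so P[π(i) > i] = (n − i)/n. Summing: Σ_{i=1}^{8} (n − i)/n = (0 + 1 + … + 7)/8 = 8(8 − 1)/(2·8) = (8 − 1)/2.
Hence E[X] = Σ_{i=1}^{8} (8 − i)/8 = 7/2 ≈ 3.50000.

E[X] = 7/2 = 3.50000.


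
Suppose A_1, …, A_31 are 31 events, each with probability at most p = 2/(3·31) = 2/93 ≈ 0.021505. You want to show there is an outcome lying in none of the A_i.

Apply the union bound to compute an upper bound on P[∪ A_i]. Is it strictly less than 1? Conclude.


Union bound: P[∪_{i=1}^{31} A_i] ≤ Σ_i P[A_i] ≤ 31·p = 31·(2/93) = 2/3.
Numerically: 2/3 ≈ 0.666667.
Is 2/3 < 1? YES.
Since P[∪ A_i] ≤ 2/3 < 1, the complement has P[∩ A_i^c] ≥ 1 − 2/3 = 1/3 > 0, so some outcome avoids every A_i.

31·p = 2/3 ≈ 0.666667; existence CERTIFIED by the union bound.


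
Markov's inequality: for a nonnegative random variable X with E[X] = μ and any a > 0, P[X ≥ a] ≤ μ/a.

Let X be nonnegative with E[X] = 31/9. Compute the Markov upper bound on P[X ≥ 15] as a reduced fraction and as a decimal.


μ = E[X] = 31/9, a = 15.
Markov: P[X ≥ 15] ≤ μ/a = (31/9)/15 = 31/135.
Numerically: ≈ 0.229630.
(Since a = 15 > μ = 3.444444, the bound 31/135 is < 1 and informative.)

P[X ≥ 15] ≤ 31/135 ≈ 0.229630.


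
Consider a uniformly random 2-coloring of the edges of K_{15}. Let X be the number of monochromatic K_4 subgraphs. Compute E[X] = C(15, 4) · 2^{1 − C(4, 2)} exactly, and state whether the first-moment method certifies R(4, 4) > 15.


E[X] = C(15, 4) · 2^{1 − 6} = 1365 · 2^{−5} = 1365/32.
As a reduced fraction: E[X] = 1365/32 ≈ 42.656.
Is E[X] < 1? NO.
Since E[X] ≥ 1, the first-moment bound is inconclusive at n = 15; it does NOT by itself certify R(4, 4) > 15.

E[X] = 1365/32 ≈ 42.656; E[X] ≥ 1; first-moment method inconclusive here.


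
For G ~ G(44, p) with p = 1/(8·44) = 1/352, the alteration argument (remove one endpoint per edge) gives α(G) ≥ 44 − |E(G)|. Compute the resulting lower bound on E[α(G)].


E[|E(G)|] = C(44, 2)·p = 946 · (1/352) = 43/16.
E[α(G)] ≥ n − E[|E(G)|] = 44 − 43/16 = 661/16.
Numerically: ≈ 41.312.
(This is only a lower bound; the true E[α(G)] may be larger.)

E[α(G)] ≥ 661/16 ≈ 41.312.


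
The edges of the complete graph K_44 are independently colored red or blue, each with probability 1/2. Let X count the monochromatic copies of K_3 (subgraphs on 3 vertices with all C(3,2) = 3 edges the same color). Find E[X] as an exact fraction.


Let X = Σ_S X_S over the C(44, 3) = 13244 subsets S of size 3, where X_S = 1 if the K_3 on S is monochromatic.
For a fixed S, the K_3 on S has C(3, 2) = 3 edges. P[all 3 edges red] = (1/2)^3, and likewise for blue, so P[monochromatic] = 2·(1/2)^3 = 2^{1 − 3} = 1/4.
Summing: E[X] = C(44, 3) · 2^{1 − 3} = 13244 · 1/4 = 3311.
Numerically: E[X] ≈ 3311.0000.

E[X] = C(44,3)·2^(1−C(3,2)) = 3311 ≈ 3311.0000.


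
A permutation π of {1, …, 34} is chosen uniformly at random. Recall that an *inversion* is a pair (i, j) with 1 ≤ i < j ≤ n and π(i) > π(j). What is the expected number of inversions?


Write X = Σ X_I over the C(34, 2) = 561 pairs i < j, with X_I the indicator of one inversion.
There are 561 indicators.
For each fixed pair i < j, the values π(i) and π(j) are two distinct elements of {1, …, 34} in uniformly random order; by symmetry P[π(i) > π(j)] = 1/2.
By linearity: E[X] = 561 · (1/2) = C(34, 2) · (1/2) = 561/2 = 561/2 ≈ 280.5000.

E[X] = 561/2 = 280.5000.


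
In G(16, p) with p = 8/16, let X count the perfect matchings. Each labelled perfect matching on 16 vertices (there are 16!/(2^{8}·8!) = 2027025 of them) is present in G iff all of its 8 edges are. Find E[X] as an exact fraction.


K_16 has 16!/(2^{8}·8!) = 2027025 labelled perfect matchings.
For each such perfect matching H, let X_H = 1 if all 8 edges of H are present in G. Then P[X_H = 1] = p^{8} = (1/2)^{8} = 1/256.
By linearity of expectation: E[X] = Σ_H E[X_H] = 2027025 · p^{8} = 2027025 · 1/256 = 2027025/256.
Numerically: E[X] ≈ 7918.1.

E[X] = 2027025 · (1/2)^{8} = 2027025/256 ≈ 7918.1.


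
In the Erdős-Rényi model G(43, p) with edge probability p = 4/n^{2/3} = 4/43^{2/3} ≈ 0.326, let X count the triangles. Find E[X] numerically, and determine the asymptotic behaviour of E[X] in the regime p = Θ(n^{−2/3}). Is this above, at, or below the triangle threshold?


Number of potential triangles: C(43, 3) = 12341.
Each occurs with probability p³ ≈ (0.326)³ ≈ 3.46133e-02.
By linearity: E[X] = C(43, 3)·p³ ≈ 12341 · 3.46133e-02 ≈ 427.163.
Since α = 2/3 < 1, p = c/n^{2/3} ≫ 1/n is above the triangle threshold p ~ 1/n. Asymptotically E[X] ~ (c³/6)·n^{3(1−α)} = (4³/6)·n^{1} → ∞; triangles are abundant w.h.p.

E[X] ≈ 427.163; in regime p = Θ(1/n^{2/3}) E[X] diverges (above the triangle threshold p ~ 1/n).
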